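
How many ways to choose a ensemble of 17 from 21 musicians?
C(21,17) = 21!/(17!×4!) = 5985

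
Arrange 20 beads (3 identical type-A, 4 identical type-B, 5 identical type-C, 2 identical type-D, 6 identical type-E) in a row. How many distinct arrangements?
20! / (3! × 4! × 5! × 2! × 6!) = 97772875200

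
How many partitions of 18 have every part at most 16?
Let r_j(i) = number of partitions of i into parts ≤ j, for i = 0..18. r_1(i) = 1 for all i; r_j(i) = r_{j-1}(i) + r_j(i-j). Rows j = 2..16: ≤2: 1 1 2 2 3 3 4 4 5 5 6 6 7 7 8 8 9 9 10; ≤3: 1 1 2 3 4 5 7 8 10 12 14 16 19 21 24 27 30 33 37; ≤4: 1 1 2 3 5 6 9 11 15 18 23 27 34 39 47 54 64 72 84; ≤5: 1 1 2 3 5 7 10 13 18 23 30 37 47 57 70 84 101 119 141; ≤6: 1 1 2 3 5 7 11 14 20 26 35 44 58 71 90 110 136 163 199; ≤7: 1 1 2 3 5 7 11 15 21 28 38 49 65 82 105 131 164 201 248; ≤8: 1 1 2 3 5 7 11 15 22 29 40 52 70 89 116 146 186 230 288; ≤9: 1 1 2 3 5 7 11 15 22 30 41 54 73 94 123 157 201 252 318; ≤10: 1 1 2 3 5 7 11 15 22 30 42 55 75 97 128 164 212 267 340; ≤11: 1 1 2 3 5 7 11 15 22 30 42 56 76 99 131 169 219 278 355; ≤12: 1 1 2 3 5 7 11 15 22 30 42 56 77 100 133 172 224 285 366; ≤13: 1 1 2 3 5 7 11 15 22 30 42 56 77 101 134 174 227 290 373; ≤14: 1 1 2 3 5 7 11 15 22 30 42 56 77 101 135 175 229 293 378; ≤15: 1 1 2 3 5 7 11 15 22 30 42 56 77 101 135 176 230 295 381; ≤16: 1 1 2 3 5 7 11 15 22 30 42 56 77 101 135 176 231 296 383. r_16(18) = 383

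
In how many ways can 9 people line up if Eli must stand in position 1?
Fix one position: (9-1)! = 40320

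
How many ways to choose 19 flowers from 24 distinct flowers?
C(24,19) = 24!/(19!×5!) = 42504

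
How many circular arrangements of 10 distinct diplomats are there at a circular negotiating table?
Circular: fix one position, arrange the rest. (10-1)! = 362880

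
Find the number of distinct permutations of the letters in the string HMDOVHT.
7! / (1! × 1! × 2! × 1! × 1! × 1!) = 2520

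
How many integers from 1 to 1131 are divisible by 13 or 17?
⌊1131/13⌋ + ⌊1131/17⌋ - ⌊1131/221⌋ = 87 + 66 - 5 = 148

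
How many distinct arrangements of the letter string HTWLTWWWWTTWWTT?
15! / (7! × 6! × 1! × 1!) = 360360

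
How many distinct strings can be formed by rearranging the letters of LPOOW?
5! / (1! × 2! × 1! × 1!) = 60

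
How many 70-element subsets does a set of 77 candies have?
C(77,70) = 77!/(70!×7!) = 2404808340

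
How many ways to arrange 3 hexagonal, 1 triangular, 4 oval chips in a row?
8! / (3! × 1! × 4!) = 280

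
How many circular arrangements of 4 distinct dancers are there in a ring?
Circular: fix one position, arrange the rest. (4-1)! = 6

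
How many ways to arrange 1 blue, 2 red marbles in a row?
3! / (1! × 2!) = 3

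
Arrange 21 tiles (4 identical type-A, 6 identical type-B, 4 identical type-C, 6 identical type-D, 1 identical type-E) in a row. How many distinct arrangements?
21! / (4! × 6! × 4! × 6! × 1!) = 171102531600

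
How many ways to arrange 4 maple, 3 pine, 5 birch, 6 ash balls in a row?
18! / (4! × 3! × 5! × 6!) = 514594080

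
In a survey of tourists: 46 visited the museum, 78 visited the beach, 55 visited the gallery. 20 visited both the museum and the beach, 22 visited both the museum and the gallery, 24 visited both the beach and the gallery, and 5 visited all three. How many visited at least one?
|A∪B∪C| = 46+78+55-20-22-24+5 = 118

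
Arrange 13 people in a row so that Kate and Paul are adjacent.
Treat as block: (13-1)! × 2! = 479001600 × 2 = 958003200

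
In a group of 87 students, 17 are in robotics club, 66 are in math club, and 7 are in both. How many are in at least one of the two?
|A∪B| = |A| + |B| - |A∩B| = 17 + 66 - 7 = 76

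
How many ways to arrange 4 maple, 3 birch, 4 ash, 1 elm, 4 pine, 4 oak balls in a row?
20! / (4! × 3! × 4! × 1! × 4! × 4!) = 1222160940000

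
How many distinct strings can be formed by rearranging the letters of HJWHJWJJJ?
9! / (2! × 2! × 5!) = 756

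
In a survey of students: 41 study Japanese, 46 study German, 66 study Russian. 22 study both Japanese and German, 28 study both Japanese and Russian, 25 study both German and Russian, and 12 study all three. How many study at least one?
|A∪B∪C| = 41+46+66-22-28-25+12 = 90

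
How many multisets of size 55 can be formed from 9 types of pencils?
C(55+9-1, 9-1) = C(63, 8) = 3872894697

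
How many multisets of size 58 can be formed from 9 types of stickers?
C(58+9-1, 9-1) = C(66, 8) = 5743572120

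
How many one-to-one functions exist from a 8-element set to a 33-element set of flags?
P(33,8) = 33!/(33-8)! = 559809169920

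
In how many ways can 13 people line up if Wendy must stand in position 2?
Fix one position: (13-1)! = 479001600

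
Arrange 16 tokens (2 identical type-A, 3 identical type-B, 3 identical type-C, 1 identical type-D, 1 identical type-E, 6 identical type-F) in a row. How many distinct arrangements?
16! / (2! × 3! × 3! × 1! × 1! × 6!) = 403603200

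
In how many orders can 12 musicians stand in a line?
12! = 479001600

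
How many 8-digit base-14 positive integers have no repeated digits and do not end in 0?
Last digit: 13 nonzero choices. First digit: 12 (nonzero, ≠last). Middle 6: P(12,6) = 665280. Total = 103783680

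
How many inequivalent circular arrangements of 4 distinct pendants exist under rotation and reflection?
(4-1)!/2 = 6/2 = 3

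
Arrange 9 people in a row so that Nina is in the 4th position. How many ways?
Fix one position: (9-1)! = 40320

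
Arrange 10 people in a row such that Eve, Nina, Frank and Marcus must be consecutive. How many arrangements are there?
Treat the 4 as one block: (10-4+1)! × 4! = 5040 × 24 = 120960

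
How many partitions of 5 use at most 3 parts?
By conjugation, equals partitions of 5 into parts ≤ 3. Let r_j(i) = number of partitions of i into parts ≤ j, for i = 0..5. r_1(i) = 1 for all i; r_j(i) = r_{j-1}(i) + r_j(i-j). Rows j = 2..3: ≤2: 1 1 2 2 3 3; ≤3: 1 1 2 3 4 5. r_3(5) = 5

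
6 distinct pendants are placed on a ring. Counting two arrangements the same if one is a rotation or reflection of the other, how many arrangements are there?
(6-1)!/2 = 120/2 = 60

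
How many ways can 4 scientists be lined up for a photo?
4! = 24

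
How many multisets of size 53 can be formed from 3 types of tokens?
C(53+3-1, 3-1) = C(55, 2) = 1485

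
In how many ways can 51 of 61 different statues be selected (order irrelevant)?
C(61,51) = 61!/(51!×10!) = 90177170226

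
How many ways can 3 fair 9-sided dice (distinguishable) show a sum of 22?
Coefficient of x^22 in (x + x² + ... + x^9)^3. By inclusion-exclusion on dice exceeding 9: Σ_j (-1)^j C(3,j)·C(22-1-9j, 2) = C(3,0)·C(21,2) - C(3,1)·C(12,2) + C(3,2)·C(3,2) = 1·210 - 3·66 + 3·3 = 21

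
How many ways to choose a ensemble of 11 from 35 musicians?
C(35,11) = 35!/(11!×24!) = 417225900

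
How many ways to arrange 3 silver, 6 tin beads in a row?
9! / (3! × 6!) = 84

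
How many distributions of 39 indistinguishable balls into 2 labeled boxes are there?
C(39+2-1, 2-1) = C(40, 1) = 40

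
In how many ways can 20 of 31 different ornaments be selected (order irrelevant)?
C(31,20) = 31!/(20!×11!) = 84672315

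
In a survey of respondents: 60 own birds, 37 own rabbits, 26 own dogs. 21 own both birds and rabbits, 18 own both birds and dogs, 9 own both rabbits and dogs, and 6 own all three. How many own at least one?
|A∪B∪C| = 60+37+26-21-18-9+6 = 81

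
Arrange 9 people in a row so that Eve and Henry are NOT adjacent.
Total - adjacent = 9! - (9-1)!×2 = 362880 - 80640 = 282240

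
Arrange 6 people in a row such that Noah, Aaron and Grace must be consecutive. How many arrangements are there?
Treat the 3 as one block: (6-3+1)! × 3! = 24 × 6 = 144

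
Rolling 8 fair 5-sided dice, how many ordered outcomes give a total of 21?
Coefficient of x^21 in (x + x² + ... + x^5)^8. By inclusion-exclusion on dice exceeding 5: Σ_j (-1)^j C(8,j)·C(21-1-5j, 7) = C(8,0)·C(20,7) - C(8,1)·C(15,7) + C(8,2)·C(10,7) = 1·77520 - 8·6435 + 28·120 = 29400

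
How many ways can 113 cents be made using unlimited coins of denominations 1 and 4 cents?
Coefficient of x^113 in 1/(1-x^1) · 1/(1-x^4). Use j coins of 4 for j = 0..⌊113/4⌋ = 28, the rest in 1s: 28 + 1 = 29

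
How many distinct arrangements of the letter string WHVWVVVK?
8! / (1! × 2! × 4! × 1!) = 840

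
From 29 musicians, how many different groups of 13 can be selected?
C(29,13) = 29!/(13!×16!) = 67863915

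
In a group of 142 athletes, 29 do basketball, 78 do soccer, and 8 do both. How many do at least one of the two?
|A∪B| = |A| + |B| - |A∩B| = 29 + 78 - 8 = 99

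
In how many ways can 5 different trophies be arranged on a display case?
5! = 120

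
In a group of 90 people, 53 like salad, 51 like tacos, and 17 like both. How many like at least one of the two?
|A∪B| = |A| + |B| - |A∩B| = 53 + 51 - 17 = 87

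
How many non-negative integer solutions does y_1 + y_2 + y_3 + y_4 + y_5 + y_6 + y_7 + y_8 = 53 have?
C(53+8-1, 8-1) = C(60, 7) = 386206920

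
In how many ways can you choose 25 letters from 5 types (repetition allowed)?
C(25+5-1, 5-1) = C(29, 4) = 23751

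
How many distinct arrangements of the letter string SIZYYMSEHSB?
11! / (1! × 1! × 1! × 3! × 1! × 1! × 1! × 2!) = 3326400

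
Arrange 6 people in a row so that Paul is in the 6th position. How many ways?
Fix one position: (6-1)! = 120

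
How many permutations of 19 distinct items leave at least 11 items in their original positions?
Exactly j fixed points: C(19,j)·!(19-j); sum over j ≥ 11 (derangement numbers via !m = (m-1)·(!(m-1) + !(m-2)): !0..!8 = 1, 0, 1, 2, 9, 44, 265, 1854, 14833). Σ_{j=11}^{19} C(19,j)·!(19-j) = C(19,11)·!8 + C(19,12)·!7 + C(19,13)·!6 + C(19,14)·!5 + C(19,15)·!4 + C(19,16)·!3 + C(19,17)·!2 + C(19,18)·!1 + C(19,19)·!0 = 75582·14833 + 50388·1854 + 27132·265 + 11628·44 + 3876·9 + 969·2 + 171·1 + 19·0 + 1·1 = 1222265764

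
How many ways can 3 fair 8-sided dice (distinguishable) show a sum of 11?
Coefficient of x^11 in (x + x² + ... + x^8)^3. By inclusion-exclusion on dice exceeding 8: Σ_j (-1)^j C(3,j)·C(11-1-8j, 2) = C(3,0)·C(10,2) - C(3,1)·C(2,2) = 1·45 - 3·1 = 42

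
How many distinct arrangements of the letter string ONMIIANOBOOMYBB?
15! / (1! × 4! × 2! × 2! × 3! × 2! × 1!) = 1135134000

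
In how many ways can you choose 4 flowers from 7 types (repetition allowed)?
C(4+7-1, 7-1) = C(10, 6) = 210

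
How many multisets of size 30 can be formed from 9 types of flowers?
C(30+9-1, 9-1) = C(38, 8) = 48903492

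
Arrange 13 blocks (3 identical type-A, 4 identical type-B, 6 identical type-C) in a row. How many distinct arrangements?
13! / (3! × 4! × 6!) = 60060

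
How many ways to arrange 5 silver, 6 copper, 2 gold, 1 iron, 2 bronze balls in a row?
16! / (5! × 6! × 2! × 1! × 2!) = 60540480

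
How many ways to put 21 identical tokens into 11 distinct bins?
C(21+11-1, 11-1) = C(31, 10) = 44352165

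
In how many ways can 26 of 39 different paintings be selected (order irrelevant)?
C(39,26) = 39!/(26!×13!) = 8122425444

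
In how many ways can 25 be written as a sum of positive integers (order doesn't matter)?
Pentagonal recurrence p(n) = p(n-1) + p(n-2) - p(n-5) - p(n-7) + p(n-12) + p(n-15) - ... gives p(0..24) = 1, 1, 2, 3, 5, 7, 11, 15, 22, 30, 42, 56, 77, 101, 135, 176, 231, 297, 385, 490, 627, 792, 1002, 1255, 1575. p(25) = p(24) + p(23) - p(20) - p(18) + p(13) + p(10) - p(3) = 1575 + 1255 - 627 - 385 + 101 + 42 - 3 = 1958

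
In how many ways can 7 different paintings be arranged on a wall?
7! = 5040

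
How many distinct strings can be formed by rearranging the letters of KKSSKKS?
7! / (3! × 4!) = 35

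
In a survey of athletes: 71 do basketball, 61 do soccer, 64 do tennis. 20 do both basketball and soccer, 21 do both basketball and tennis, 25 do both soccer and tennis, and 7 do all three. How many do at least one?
|A∪B∪C| = 71+61+64-20-21-25+7 = 137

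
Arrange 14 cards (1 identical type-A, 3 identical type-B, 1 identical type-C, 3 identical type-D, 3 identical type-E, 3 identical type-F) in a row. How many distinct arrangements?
14! / (1! × 3! × 1! × 3! × 3! × 3!) = 67267200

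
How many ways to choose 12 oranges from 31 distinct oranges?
C(31,12) = 31!/(12!×19!) = 141120525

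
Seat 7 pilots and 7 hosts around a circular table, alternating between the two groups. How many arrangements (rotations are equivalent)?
Fix one of the pilots: (7-1)! ways for the remaining pilots, × 7! ways for the hosts = 720 × 5040 = 3628800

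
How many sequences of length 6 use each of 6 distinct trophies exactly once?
6! = 720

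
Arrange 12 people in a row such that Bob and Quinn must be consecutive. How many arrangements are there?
Treat the 2 as one block: (12-2+1)! × 2! = 39916800 × 2 = 79833600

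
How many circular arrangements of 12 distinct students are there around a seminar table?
Circular: fix one position, arrange the rest. (12-1)! = 39916800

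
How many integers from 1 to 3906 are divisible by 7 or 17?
⌊3906/7⌋ + ⌊3906/17⌋ - ⌊3906/119⌋ = 558 + 229 - 32 = 755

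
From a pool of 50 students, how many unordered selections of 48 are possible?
C(50,48) = 50!/(48!×2!) = 1225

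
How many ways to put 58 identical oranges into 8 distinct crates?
C(58+8-1, 8-1) = C(65, 7) = 696190560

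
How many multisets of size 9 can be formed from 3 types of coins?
C(9+3-1, 3-1) = C(11, 2) = 55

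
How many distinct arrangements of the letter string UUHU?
4! / (1! × 3!) = 4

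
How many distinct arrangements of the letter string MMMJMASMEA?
10! / (1! × 5! × 1! × 2! × 1!) = 15120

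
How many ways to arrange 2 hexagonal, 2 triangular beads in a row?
4! / (2! × 2!) = 6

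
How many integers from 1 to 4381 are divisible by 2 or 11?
⌊4381/2⌋ + ⌊4381/11⌋ - ⌊4381/22⌋ = 2190 + 398 - 199 = 2389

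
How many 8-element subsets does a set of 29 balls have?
C(29,8) = 29!/(8!×21!) = 4292145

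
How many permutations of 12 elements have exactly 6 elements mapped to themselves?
Choose the 6 fixed points C(12,6) = 924, derange the rest: !6 = Σ_{j=0}^{6} (-1)^j·6!/j! = 720 - 720 + 360 - 120 + 30 - 6 + 1 = 265. Product = 924 × 265 = 244860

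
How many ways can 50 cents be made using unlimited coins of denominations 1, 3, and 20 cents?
Coefficient of x^50 in 1/(1-x^1) · 1/(1-x^3) · 1/(1-x^20). Case on j = number of 20-cent coins (j = 0..2); remainder r = 50 - 20j is made from {1,3} in ⌊r/3⌋+1 ways. r = 50, 30, 10 → 17 + 11 + 4 = 32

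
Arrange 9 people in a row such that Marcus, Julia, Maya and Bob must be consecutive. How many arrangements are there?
Treat the 4 as one block: (9-4+1)! × 4! = 720 × 24 = 17280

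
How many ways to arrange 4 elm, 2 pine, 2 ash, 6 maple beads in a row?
14! / (4! × 2! × 2! × 6!) = 1261260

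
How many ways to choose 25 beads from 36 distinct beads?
C(36,25) = 36!/(25!×11!) = 600805296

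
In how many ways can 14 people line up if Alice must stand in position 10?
Fix one position: (14-1)! = 6227020800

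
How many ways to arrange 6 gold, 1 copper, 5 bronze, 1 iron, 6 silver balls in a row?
19! / (6! × 1! × 5! × 1! × 6!) = 1955457504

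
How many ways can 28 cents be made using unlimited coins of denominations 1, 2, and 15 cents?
Coefficient of x^28 in 1/(1-x^1) · 1/(1-x^2) · 1/(1-x^15). Case on j = number of 15-cent coins (j = 0..1); remainder r = 28 - 15j is made from {1,2} in ⌊r/2⌋+1 ways. r = 28, 13 → 15 + 7 = 22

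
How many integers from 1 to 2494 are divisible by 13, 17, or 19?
⌊2494/13⌋+⌊2494/17⌋+⌊2494/19⌋ - ⌊2494/221⌋-⌊2494/247⌋-⌊2494/323⌋ + ⌊2494/4199⌋ = 191+146+131 - 11-10-7 + 0 = 440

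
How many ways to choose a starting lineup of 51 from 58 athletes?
C(58,51) = 58!/(51!×7!) = 300674088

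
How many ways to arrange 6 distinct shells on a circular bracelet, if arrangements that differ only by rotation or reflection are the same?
(6-1)!/2 = 120/2 = 60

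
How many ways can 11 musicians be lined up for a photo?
11! = 39916800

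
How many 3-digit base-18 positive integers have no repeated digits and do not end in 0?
Last digit: 17 nonzero choices. First digit: 16 (nonzero, ≠last). Middle 1: P(16,1) = 16. Total = 4352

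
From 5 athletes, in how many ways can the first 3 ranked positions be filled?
P(5,3) = 5!/(5-3)! = 60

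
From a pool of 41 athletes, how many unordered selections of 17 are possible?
C(41,17) = 41!/(17!×24!) = 151584480450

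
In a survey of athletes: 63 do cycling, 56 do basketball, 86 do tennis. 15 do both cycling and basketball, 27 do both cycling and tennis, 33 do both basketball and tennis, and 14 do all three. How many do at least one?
|A∪B∪C| = 63+56+86-15-27-33+14 = 144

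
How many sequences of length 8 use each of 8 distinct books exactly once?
8! = 40320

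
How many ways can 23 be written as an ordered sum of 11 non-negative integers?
C(23+11-1, 11-1) = C(33, 10) = 92561040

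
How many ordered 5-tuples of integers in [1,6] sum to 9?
Coefficient of x^9 in (x + x² + ... + x^6)^5. By inclusion-exclusion on dice exceeding 6: Σ_j (-1)^j C(5,j)·C(9-1-6j, 4) = C(5,0)·C(8,4) = 1·70 = 70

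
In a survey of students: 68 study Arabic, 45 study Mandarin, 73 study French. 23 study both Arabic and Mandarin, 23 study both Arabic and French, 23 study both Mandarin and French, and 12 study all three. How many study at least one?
|A∪B∪C| = 68+45+73-23-23-23+12 = 129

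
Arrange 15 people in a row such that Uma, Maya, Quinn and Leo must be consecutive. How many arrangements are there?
Treat the 4 as one block: (15-4+1)! × 4! = 479001600 × 24 = 11496038400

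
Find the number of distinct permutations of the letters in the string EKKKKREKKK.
10! / (1! × 2! × 7!) = 360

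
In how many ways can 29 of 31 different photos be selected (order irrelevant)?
C(31,29) = 31!/(29!×2!) = 465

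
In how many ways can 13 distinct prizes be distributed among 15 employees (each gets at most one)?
P(15,13) = 15!/(15-13)! = 653837184000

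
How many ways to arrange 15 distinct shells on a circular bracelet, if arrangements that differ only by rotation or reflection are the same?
(15-1)!/2 = 87178291200/2 = 43589145600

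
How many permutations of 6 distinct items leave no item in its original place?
!6 = Σ_{j=0}^{6} (-1)^j·6!/j! = 720 - 720 + 360 - 120 + 30 - 6 + 1 = 265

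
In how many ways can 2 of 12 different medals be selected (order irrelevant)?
C(12,2) = 12!/(2!×10!) = 66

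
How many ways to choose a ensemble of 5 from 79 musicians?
C(79,5) = 79!/(5!×74!) = 22537515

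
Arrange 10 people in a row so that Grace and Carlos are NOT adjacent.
Total - adjacent = 10! - (10-1)!×2 = 3628800 - 725760 = 2903040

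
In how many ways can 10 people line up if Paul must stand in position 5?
Fix one position: (10-1)! = 362880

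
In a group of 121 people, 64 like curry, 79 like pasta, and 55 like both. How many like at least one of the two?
|A∪B| = |A| + |B| - |A∩B| = 64 + 79 - 55 = 88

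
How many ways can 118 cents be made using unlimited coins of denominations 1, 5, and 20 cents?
Coefficient of x^118 in 1/(1-x^1) · 1/(1-x^5) · 1/(1-x^20). Case on j = number of 20-cent coins (j = 0..5); remainder r = 118 - 20j is made from {1,5} in ⌊r/5⌋+1 ways. r = 118, 98, 78, 58, 38, 18 → 24 + 20 + 16 + 12 + 8 + 4 = 84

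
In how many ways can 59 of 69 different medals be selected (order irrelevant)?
C(69,59) = 69!/(59!×10!) = 340032449328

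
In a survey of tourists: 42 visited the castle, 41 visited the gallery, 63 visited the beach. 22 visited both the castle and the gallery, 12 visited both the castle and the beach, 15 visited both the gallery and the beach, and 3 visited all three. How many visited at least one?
|A∪B∪C| = 42+41+63-22-12-15+3 = 100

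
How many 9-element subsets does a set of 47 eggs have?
C(47,9) = 47!/(9!×38!) = 1362649145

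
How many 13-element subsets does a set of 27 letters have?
C(27,13) = 27!/(13!×14!) = 20058300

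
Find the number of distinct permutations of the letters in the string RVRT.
4! / (1! × 2! × 1!) = 12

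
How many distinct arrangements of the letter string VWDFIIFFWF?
10! / (1! × 2! × 4! × 1! × 2!) = 37800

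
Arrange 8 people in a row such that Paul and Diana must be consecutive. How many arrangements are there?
Treat the 2 as one block: (8-2+1)! × 2! = 5040 × 2 = 10080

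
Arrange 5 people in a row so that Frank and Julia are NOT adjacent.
Total - adjacent = 5! - (5-1)!×2 = 120 - 48 = 72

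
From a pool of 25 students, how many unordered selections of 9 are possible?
C(25,9) = 25!/(9!×16!) = 2042975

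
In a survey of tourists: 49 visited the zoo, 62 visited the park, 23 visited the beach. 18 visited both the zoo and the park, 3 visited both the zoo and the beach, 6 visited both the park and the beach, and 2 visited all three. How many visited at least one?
|A∪B∪C| = 49+62+23-18-3-6+2 = 109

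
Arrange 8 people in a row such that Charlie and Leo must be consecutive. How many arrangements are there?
Treat the 2 as one block: (8-2+1)! × 2! = 5040 × 2 = 10080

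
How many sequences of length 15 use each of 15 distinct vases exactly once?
15! = 1307674368000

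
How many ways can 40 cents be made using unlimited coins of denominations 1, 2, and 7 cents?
Coefficient of x^40 in 1/(1-x^1) · 1/(1-x^2) · 1/(1-x^7). Case on j = number of 7-cent coins (j = 0..5); remainder r = 40 - 7j is made from {1,2} in ⌊r/2⌋+1 ways. r = 40, 33, 26, 19, 12, 5 → 21 + 17 + 14 + 10 + 7 + 3 = 72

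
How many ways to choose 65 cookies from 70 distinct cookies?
C(70,65) = 70!/(65!×5!) = 12103014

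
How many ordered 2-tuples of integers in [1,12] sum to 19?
Coefficient of x^19 in (x + x² + ... + x^12)^2. By inclusion-exclusion on dice exceeding 12: Σ_j (-1)^j C(2,j)·C(19-1-12j, 1) = C(2,0)·C(18,1) - C(2,1)·C(6,1) = 1·18 - 2·6 = 6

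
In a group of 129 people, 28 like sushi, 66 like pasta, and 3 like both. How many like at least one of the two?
|A∪B| = |A| + |B| - |A∩B| = 28 + 66 - 3 = 91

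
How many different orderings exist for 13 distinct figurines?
13! = 6227020800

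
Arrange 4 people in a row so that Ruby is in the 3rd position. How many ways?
Fix one position: (4-1)! = 6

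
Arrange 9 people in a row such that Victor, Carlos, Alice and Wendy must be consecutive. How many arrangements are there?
Treat the 4 as one block: (9-4+1)! × 4! = 720 × 24 = 17280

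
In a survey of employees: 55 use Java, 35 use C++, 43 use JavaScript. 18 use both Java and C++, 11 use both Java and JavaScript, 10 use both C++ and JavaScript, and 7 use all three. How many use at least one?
|A∪B∪C| = 55+35+43-18-11-10+7 = 101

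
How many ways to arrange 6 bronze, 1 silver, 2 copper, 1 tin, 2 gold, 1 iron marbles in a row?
13! / (6! × 1! × 2! × 1! × 2! × 1!) = 2162160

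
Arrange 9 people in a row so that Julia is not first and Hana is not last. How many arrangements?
By inclusion-exclusion: 9! - 2×(9-1)! + (9-2)! = 362880 - 80640 + 5040 = 287280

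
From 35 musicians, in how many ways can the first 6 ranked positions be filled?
P(35,6) = 35!/(35-6)! = 1168675200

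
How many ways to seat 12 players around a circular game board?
Circular: fix one position, arrange the rest. (12-1)! = 39916800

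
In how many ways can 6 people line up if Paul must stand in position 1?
Fix one position: (6-1)! = 120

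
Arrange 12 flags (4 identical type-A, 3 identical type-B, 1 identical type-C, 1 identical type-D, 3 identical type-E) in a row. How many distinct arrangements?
12! / (4! × 3! × 1! × 1! × 3!) = 554400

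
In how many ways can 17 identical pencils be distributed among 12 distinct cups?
C(17+12-1, 12-1) = C(28, 11) = 21474180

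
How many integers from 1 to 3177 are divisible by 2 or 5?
⌊3177/2⌋ + ⌊3177/5⌋ - ⌊3177/10⌋ = 1588 + 635 - 317 = 1906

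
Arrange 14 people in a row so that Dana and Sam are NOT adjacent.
Total - adjacent = 14! - (14-1)!×2 = 87178291200 - 12454041600 = 74724249600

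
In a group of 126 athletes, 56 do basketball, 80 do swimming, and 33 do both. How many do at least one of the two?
|A∪B| = |A| + |B| - |A∩B| = 56 + 80 - 33 = 103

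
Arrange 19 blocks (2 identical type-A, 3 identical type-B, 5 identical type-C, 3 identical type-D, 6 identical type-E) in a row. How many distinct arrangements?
19! / (2! × 3! × 5! × 3! × 6!) = 19554575040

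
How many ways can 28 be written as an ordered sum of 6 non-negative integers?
C(28+6-1, 6-1) = C(33, 5) = 237336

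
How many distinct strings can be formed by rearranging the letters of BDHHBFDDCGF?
11! / (2! × 1! × 3! × 1! × 2! × 2!) = 831600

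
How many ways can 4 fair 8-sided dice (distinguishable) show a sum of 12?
Coefficient of x^12 in (x + x² + ... + x^8)^4. By inclusion-exclusion on dice exceeding 8: Σ_j (-1)^j C(4,j)·C(12-1-8j, 3) = C(4,0)·C(11,3) - C(4,1)·C(3,3) = 1·165 - 4·1 = 161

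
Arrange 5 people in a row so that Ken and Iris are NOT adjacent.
Total - adjacent = 5! - (5-1)!×2 = 120 - 48 = 72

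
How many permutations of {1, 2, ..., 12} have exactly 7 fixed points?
Choose the 7 fixed points C(12,7) = 792, derange the rest: !5 = Σ_{j=0}^{5} (-1)^j·5!/j! = 120 - 120 + 60 - 20 + 5 - 1 = 44. Product = 792 × 44 = 34848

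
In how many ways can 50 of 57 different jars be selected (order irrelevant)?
C(57,50) = 57!/(50!×7!) = 264385836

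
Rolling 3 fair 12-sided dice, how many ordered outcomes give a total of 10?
Coefficient of x^10 in (x + x² + ... + x^12)^3. By inclusion-exclusion on dice exceeding 12: Σ_j (-1)^j C(3,j)·C(10-1-12j, 2) = C(3,0)·C(9,2) = 1·36 = 36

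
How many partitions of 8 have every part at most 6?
Let r_j(i) = number of partitions of i into parts ≤ j, for i = 0..8. r_1(i) = 1 for all i; r_j(i) = r_{j-1}(i) + r_j(i-j). Rows j = 2..6: ≤2: 1 1 2 2 3 3 4 4 5; ≤3: 1 1 2 3 4 5 7 8 10; ≤4: 1 1 2 3 5 6 9 11 15; ≤5: 1 1 2 3 5 7 10 13 18; ≤6: 1 1 2 3 5 7 11 14 20. r_6(8) = 20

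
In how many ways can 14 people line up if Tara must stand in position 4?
Fix one position: (14-1)! = 6227020800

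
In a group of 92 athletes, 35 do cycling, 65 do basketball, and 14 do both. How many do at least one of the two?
|A∪B| = |A| + |B| - |A∩B| = 35 + 65 - 14 = 86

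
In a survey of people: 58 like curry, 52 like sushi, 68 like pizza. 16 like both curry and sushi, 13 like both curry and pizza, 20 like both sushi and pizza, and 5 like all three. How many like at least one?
|A∪B∪C| = 58+52+68-16-13-20+5 = 134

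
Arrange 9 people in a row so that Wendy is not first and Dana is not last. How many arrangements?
By inclusion-exclusion: 9! - 2×(9-1)! + (9-2)! = 362880 - 80640 + 5040 = 287280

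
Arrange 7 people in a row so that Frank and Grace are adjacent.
Treat as block: (7-1)! × 2! = 720 × 2 = 1440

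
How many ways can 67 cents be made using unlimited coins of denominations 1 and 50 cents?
Coefficient of x^67 in 1/(1-x^1) · 1/(1-x^50). Use j coins of 50 for j = 0..⌊67/50⌋ = 1, the rest in 1s: 1 + 1 = 2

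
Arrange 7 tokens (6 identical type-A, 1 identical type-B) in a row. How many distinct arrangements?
7! / (6! × 1!) = 7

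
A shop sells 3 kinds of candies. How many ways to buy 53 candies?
C(53+3-1, 3-1) = C(55, 2) = 1485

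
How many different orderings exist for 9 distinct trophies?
9! = 362880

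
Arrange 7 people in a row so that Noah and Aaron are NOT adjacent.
Total - adjacent = 7! - (7-1)!×2 = 5040 - 1440 = 3600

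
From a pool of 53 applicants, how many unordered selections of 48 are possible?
C(53,48) = 53!/(48!×5!) = 2869685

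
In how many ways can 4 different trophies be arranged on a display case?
4! = 24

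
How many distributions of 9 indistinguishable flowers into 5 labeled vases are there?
C(9+5-1, 5-1) = C(13, 4) = 715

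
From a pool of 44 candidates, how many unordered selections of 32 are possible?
C(44,32) = 44!/(32!×12!) = 21090682613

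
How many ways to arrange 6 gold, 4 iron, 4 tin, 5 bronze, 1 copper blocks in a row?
20! / (6! × 4! × 4! × 5! × 1!) = 48886437600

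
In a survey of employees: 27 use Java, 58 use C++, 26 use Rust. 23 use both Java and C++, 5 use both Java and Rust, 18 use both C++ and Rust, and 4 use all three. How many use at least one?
|A∪B∪C| = 27+58+26-23-5-18+4 = 69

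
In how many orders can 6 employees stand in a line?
6! = 720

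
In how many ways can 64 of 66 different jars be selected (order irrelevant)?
C(66,64) = 66!/(64!×2!) = 2145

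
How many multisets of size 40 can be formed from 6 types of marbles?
C(40+6-1, 6-1) = C(45, 5) = 1221759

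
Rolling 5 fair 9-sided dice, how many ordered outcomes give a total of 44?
Coefficient of x^44 in (x + x² + ... + x^9)^5. By inclusion-exclusion on dice exceeding 9: Σ_j (-1)^j C(5,j)·C(44-1-9j, 4) = C(5,0)·C(43,4) - C(5,1)·C(34,4) + C(5,2)·C(25,4) - C(5,3)·C(16,4) + C(5,4)·C(7,4) = 1·123410 - 5·46376 + 10·12650 - 10·1820 + 5·35 = 5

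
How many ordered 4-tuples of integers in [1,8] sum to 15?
Coefficient of x^15 in (x + x² + ... + x^8)^4. By inclusion-exclusion on dice exceeding 8: Σ_j (-1)^j C(4,j)·C(15-1-8j, 3) = C(4,0)·C(14,3) - C(4,1)·C(6,3) = 1·364 - 4·20 = 284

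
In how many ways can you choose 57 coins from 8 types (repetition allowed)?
C(57+8-1, 8-1) = C(64, 7) = 621216192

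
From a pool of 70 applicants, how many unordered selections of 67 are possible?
C(70,67) = 70!/(67!×3!) = 54740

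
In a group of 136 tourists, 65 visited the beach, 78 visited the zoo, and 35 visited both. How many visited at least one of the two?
|A∪B| = |A| + |B| - |A∩B| = 65 + 78 - 35 = 108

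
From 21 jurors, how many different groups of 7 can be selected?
C(21,7) = 21!/(7!×14!) = 116280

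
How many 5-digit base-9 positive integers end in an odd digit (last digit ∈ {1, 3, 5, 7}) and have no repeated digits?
Last∈{1,3,5,7}. Last=0: 0. Last nonzero: 4×7×P(7,3) = 5880. Total = 5880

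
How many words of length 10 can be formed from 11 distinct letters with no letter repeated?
P(11,10) = 11!/(11-10)! = 39916800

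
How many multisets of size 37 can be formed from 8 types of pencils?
C(37+8-1, 8-1) = C(44, 7) = 38320568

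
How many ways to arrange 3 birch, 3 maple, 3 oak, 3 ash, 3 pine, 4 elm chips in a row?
19! / (3! × 3! × 3! × 3! × 3! × 4!) = 651819168000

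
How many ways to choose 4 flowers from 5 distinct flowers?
C(5,4) = 5!/(4!×1!) = 5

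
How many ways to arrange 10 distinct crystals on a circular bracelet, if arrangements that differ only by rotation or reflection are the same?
(10-1)!/2 = 362880/2 = 181440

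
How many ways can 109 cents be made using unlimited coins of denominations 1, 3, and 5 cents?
Coefficient of x^109 in 1/(1-x^1) · 1/(1-x^3) · 1/(1-x^5). Case on j = number of 5-cent coins (j = 0..21); remainder r = 109 - 5j is made from {1,3} in ⌊r/3⌋+1 ways. r = 109, 104, 99, 94, 89, 84, 79, 74, 69, 64, 59, 54, 49, 44, 39, 34, 29, 24, 19, 14, 9, 4 → 37 + 35 + 34 + 32 + 30 + 29 + 27 + 25 + 24 + 22 + 20 + 19 + 17 + 15 + 14 + 12 + 10 + 9 + 7 + 5 + 4 + 2 = 429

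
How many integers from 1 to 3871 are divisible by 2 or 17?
⌊3871/2⌋ + ⌊3871/17⌋ - ⌊3871/34⌋ = 1935 + 227 - 113 = 2049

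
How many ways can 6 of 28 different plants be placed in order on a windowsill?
P(28,6) = 28!/(28-6)! = 271252800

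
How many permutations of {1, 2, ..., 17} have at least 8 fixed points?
Exactly j fixed points: C(17,j)·!(17-j); sum over j ≥ 8 (derangement numbers via !m = (m-1)·(!(m-1) + !(m-2)): !0..!9 = 1, 0, 1, 2, 9, 44, 265, 1854, 14833, 133496). Σ_{j=8}^{17} C(17,j)·!(17-j) = C(17,8)·!9 + C(17,9)·!8 + C(17,10)·!7 + C(17,11)·!6 + C(17,12)·!5 + C(17,13)·!4 + C(17,14)·!3 + C(17,15)·!2 + C(17,16)·!1 + C(17,17)·!0 = 24310·133496 + 24310·14833 + 19448·1854 + 12376·265 + 6188·44 + 2380·9 + 680·2 + 136·1 + 17·0 + 1·1 = 3645509411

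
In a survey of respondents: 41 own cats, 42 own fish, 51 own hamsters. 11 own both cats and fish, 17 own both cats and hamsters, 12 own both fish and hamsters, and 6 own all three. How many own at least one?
|A∪B∪C| = 41+42+51-11-17-12+6 = 100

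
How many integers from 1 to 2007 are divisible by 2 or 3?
⌊2007/2⌋ + ⌊2007/3⌋ - ⌊2007/6⌋ = 1003 + 669 - 334 = 1338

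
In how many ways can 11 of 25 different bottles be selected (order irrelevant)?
C(25,11) = 25!/(11!×14!) = 4457400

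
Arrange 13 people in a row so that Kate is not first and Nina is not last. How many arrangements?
By inclusion-exclusion: 13! - 2×(13-1)! + (13-2)! = 6227020800 - 958003200 + 39916800 = 5308934400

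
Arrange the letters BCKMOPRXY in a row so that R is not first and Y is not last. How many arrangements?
By inclusion-exclusion: 9! - 2×(9-1)! + (9-2)! = 362880 - 80640 + 5040 = 287280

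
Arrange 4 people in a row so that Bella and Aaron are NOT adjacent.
Total - adjacent = 4! - (4-1)!×2 = 24 - 12 = 12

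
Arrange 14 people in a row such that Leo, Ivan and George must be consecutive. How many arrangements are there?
Treat the 3 as one block: (14-3+1)! × 3! = 479001600 × 6 = 2874009600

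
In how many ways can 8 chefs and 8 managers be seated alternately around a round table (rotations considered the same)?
Fix one of the chefs: (8-1)! ways for the remaining chefs, × 8! ways for the managers = 5040 × 40320 = 203212800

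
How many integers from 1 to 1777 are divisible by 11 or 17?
⌊1777/11⌋ + ⌊1777/17⌋ - ⌊1777/187⌋ = 161 + 104 - 9 = 256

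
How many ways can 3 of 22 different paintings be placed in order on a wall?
P(22,3) = 22!/(22-3)! = 9240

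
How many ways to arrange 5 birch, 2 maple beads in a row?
7! / (5! × 2!) = 21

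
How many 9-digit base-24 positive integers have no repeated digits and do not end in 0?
Last digit: 23 nonzero choices. First digit: 22 (nonzero, ≠last). Middle 7: P(22,7) = 859541760. Total = 434928130560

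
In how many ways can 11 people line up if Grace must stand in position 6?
Fix one position: (11-1)! = 3628800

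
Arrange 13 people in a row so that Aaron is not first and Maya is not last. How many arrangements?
By inclusion-exclusion: 13! - 2×(13-1)! + (13-2)! = 6227020800 - 958003200 + 39916800 = 5308934400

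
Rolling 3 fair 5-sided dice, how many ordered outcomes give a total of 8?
Coefficient of x^8 in (x + x² + ... + x^5)^3. By inclusion-exclusion on dice exceeding 5: Σ_j (-1)^j C(3,j)·C(8-1-5j, 2) = C(3,0)·C(7,2) - C(3,1)·C(2,2) = 1·21 - 3·1 = 18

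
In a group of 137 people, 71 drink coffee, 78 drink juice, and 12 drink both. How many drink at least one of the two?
|A∪B| = |A| + |B| - |A∩B| = 71 + 78 - 12 = 137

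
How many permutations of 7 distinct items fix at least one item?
Complement of the derangements. !7 = Σ_{j=0}^{7} (-1)^j·7!/j! = 5040 - 5040 + 2520 - 840 + 210 - 42 + 7 - 1 = 1854. 7! - !7 = 5040 - 1854 = 3186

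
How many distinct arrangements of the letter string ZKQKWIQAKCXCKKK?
15! / (2! × 1! × 6! × 2! × 1! × 1! × 1! × 1!) = 454053600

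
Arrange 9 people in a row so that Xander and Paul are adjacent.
Treat as block: (9-1)! × 2! = 40320 × 2 = 80640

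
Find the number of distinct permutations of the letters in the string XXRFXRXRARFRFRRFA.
17! / (4! × 4! × 7! × 2!) = 61261200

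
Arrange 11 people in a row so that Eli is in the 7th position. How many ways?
Fix one position: (11-1)! = 3628800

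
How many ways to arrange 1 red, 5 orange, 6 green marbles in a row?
12! / (1! × 5! × 6!) = 5544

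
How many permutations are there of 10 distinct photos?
10! = 3628800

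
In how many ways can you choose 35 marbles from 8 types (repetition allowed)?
C(35+8-1, 8-1) = C(42, 7) = 26978328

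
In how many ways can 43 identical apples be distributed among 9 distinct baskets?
C(43+9-1, 9-1) = C(51, 8) = 636763050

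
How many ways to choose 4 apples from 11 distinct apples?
C(11,4) = 11!/(4!×7!) = 330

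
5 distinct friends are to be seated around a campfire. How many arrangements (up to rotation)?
Circular: fix one position, arrange the rest. (5-1)! = 24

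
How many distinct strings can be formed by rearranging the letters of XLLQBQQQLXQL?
12! / (1! × 2! × 4! × 5!) = 83160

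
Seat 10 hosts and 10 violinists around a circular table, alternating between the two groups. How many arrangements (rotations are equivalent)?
Fix one of the hosts: (10-1)! ways for the remaining hosts, × 10! ways for the violinists = 362880 × 3628800 = 1316818944000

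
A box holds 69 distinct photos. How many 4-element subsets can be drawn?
C(69,4) = 69!/(4!×65!) = 864501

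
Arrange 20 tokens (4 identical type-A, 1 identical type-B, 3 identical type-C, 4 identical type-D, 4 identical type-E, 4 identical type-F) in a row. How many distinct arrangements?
20! / (4! × 1! × 3! × 4! × 4! × 4!) = 1222160940000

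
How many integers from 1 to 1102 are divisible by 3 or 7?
⌊1102/3⌋ + ⌊1102/7⌋ - ⌊1102/21⌋ = 367 + 157 - 52 = 472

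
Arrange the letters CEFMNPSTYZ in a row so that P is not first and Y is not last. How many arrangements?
By inclusion-exclusion: 10! - 2×(10-1)! + (10-2)! = 3628800 - 725760 + 40320 = 2943360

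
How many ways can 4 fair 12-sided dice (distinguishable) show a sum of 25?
Coefficient of x^25 in (x + x² + ... + x^12)^4. By inclusion-exclusion on dice exceeding 12: Σ_j (-1)^j C(4,j)·C(25-1-12j, 3) = C(4,0)·C(24,3) - C(4,1)·C(12,3) = 1·2024 - 4·220 = 1144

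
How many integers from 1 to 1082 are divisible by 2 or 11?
⌊1082/2⌋ + ⌊1082/11⌋ - ⌊1082/22⌋ = 541 + 98 - 49 = 590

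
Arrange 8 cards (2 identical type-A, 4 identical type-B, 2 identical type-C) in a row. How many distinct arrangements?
8! / (2! × 4! × 2!) = 420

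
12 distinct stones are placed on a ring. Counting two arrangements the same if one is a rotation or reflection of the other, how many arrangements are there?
(12-1)!/2 = 39916800/2 = 19958400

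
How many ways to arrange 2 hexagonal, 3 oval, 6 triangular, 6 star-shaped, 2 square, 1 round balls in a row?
20! / (2! × 3! × 6! × 6! × 2! × 1!) = 195545750400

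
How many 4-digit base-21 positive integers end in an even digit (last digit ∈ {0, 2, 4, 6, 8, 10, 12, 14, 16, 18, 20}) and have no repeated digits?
Last∈{0,2,4,6,8,10,12,14,16,18,20}. Last=0: 6840. Last nonzero: 10×19×P(19,2) = 64980. Total = 71820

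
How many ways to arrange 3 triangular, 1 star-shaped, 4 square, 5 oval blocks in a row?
13! / (3! × 1! × 4! × 5!) = 360360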